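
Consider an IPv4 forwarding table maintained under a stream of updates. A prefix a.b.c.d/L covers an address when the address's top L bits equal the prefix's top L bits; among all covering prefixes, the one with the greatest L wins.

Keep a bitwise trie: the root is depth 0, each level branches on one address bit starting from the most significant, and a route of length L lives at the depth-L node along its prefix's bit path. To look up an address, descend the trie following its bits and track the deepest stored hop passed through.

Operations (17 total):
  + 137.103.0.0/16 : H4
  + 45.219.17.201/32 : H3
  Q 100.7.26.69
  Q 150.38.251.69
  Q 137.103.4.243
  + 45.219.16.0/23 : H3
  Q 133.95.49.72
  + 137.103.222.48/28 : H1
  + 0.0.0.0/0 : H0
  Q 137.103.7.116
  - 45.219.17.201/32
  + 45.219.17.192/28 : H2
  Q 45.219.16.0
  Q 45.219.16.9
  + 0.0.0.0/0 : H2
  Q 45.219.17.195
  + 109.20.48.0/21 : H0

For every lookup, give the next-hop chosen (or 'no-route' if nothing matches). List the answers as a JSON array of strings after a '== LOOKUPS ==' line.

Trace:
  + 137.103.0.0/16 (H4) depth=16
  + 45.219.17.201/32 (H3) depth=32
  Q 100.7.26.69: descend 0 ; hops seen [∅] ; pick no-route
  Q 150.38.251.69: descend 100 ; hops seen [∅] ; pick no-route
  Q 137.103.4.243: descend 1000100101100111 ; hops seen [H4] ; pick H4
  + 45.219.16.0/23 (H3) depth=23
  Q 133.95.49.72: descend 1000 ; hops seen [∅] ; pick no-route
  + 137.103.222.48/28 (H1) depth=28
  + 0.0.0.0/0 (H0) depth=0
  Q 137.103.7.116: descend 1000100101100111 ; hops seen [H0,H4] ; pick H4
  del 45.219.17.201/32 (clear depth 32)
  + 45.219.17.192/28 (H2) depth=28
  Q 45.219.16.0: descend 00101101110110110001000 ; hops seen [H0,H3] ; pick H3
  Q 45.219.16.9: descend 00101101110110110001000 ; hops seen [H0,H3] ; pick H3
  + 0.0.0.0/0 (H2) depth=0
  Q 45.219.17.195: descend 0010110111011011000100011100 ; hops seen [H2,H3,H2] ; pick H2
  + 109.20.48.0/21 (H0) depth=21

== LOOKUPS ==
["no-route","no-route","H4","no-route","H4","H3","H3","H2"]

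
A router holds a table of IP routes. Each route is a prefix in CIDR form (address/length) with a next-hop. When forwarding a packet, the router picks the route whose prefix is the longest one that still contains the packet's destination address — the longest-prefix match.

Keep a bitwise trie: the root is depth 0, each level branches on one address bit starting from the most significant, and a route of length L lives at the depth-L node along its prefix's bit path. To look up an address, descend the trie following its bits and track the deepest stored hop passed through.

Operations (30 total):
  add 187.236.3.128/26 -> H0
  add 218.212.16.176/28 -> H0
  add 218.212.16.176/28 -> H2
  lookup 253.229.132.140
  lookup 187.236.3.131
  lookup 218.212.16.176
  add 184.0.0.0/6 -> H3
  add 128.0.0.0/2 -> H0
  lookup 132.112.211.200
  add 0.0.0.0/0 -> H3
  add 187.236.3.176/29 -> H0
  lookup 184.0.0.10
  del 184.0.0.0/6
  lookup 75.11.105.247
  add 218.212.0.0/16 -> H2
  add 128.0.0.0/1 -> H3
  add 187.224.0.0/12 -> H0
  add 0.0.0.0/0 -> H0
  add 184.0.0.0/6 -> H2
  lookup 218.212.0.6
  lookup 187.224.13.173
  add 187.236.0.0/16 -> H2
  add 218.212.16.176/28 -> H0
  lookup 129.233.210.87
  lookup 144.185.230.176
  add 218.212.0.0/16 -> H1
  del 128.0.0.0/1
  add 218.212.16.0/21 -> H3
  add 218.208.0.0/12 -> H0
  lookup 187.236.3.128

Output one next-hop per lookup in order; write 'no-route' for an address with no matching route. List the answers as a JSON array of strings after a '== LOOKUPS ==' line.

Process each operation:
  + 187.236.3.128/26 (H0) depth=26
  + 218.212.16.176/28 (H0) depth=28
  + 218.212.16.176/28 (H2) depth=28
  ? 253.229.132.140  path d0:-→d1:-→d2:-  best=no-route
  ? 187.236.3.131  path d0:-→d1:-→d2:-→d3:-→d4:-→d5:-→d6:-→d7:-→d8:-→d9:-→d10:-→d11:-→d12:-→d13:-→d14:-→d15:-→d16:-→d17:-→d18:-→d19:-→d20:-→d21:-→d22:-→d23:-→d24:-→d25:-→d26:H0  best=H0
  ? 218.212.16.176  path d0:-→d1:-→d2:-→d3:-→d4:-→d5:-→d6:-→d7:-→d8:-→d9:-→d10:-→d11:-→d12:-→d13:-→d14:-→d15:-→d16:-→d17:-→d18:-→d19:-→d20:-→d21:-→d22:-→d23:-→d24:-→d25:-→d26:-→d27:-→d28:H2  best=H2
  + 184.0.0.0/6 (H3) depth=6
  + 128.0.0.0/2 (H0) depth=2
  ? 132.112.211.200  path d0:-→d1:-→d2:H0  best=H0
  + 0.0.0.0/0 (H3) depth=0
  + 187.236.3.176/29 (H0) depth=29
  ? 184.0.0.10  path d0:H3→d1:-→d2:H0→d3:-→d4:-→d5:-→d6:H3  best=H3
  - 184.0.0.0/6 clear@6
  ? 75.11.105.247  path d0:H3  best=H3
  + 218.212.0.0/16 (H2) depth=16
  + 128.0.0.0/1 (H3) depth=1
  + 187.224.0.0/12 (H0) depth=12
  + 0.0.0.0/0 (H0) depth=0
  + 184.0.0.0/6 (H2) depth=6
  ? 218.212.0.6  path d0:H0→d1:H3→d2:-→d3:-→d4:-→d5:-→d6:-→d7:-→d8:-→d9:-→d10:-→d11:-→d12:-→d13:-→d14:-→d15:-→d16:H2→d17:-→d18:-→d19:-  best=H2
  ? 187.224.13.173  path d0:H0→d1:H3→d2:H0→d3:-→d4:-→d5:-→d6:H2→d7:-→d8:-→d9:-→d10:-→d11:-→d12:H0  best=H0
  + 187.236.0.0/16 (H2) depth=16
  + 218.212.16.176/28 (H0) depth=28
  ? 129.233.210.87  path d0:H0→d1:H3→d2:H0  best=H0
  ? 144.185.230.176  path d0:H0→d1:H3→d2:H0  best=H0
  + 218.212.0.0/16 (H1) depth=16
  - 128.0.0.0/1 clear@1
  + 218.212.16.0/21 (H3) depth=21
  + 218.208.0.0/12 (H0) depth=12
  ? 187.236.3.128  path d0:H0→d1:-→d2:H0→d3:-→d4:-→d5:-→d6:H2→d7:-→d8:-→d9:-→d10:-→d11:-→d12:H0→d13:-→d14:-→d15:-→d16:H2→d17:-→d18:-→d19:-→d20:-→d21:-→d22:-→d23:-→d24:-→d25:-→d26:H0  best=H0

== LOOKUPS ==
["no-route","H0","H2","H0","H3","H3","H2","H0","H0","H0","H0"]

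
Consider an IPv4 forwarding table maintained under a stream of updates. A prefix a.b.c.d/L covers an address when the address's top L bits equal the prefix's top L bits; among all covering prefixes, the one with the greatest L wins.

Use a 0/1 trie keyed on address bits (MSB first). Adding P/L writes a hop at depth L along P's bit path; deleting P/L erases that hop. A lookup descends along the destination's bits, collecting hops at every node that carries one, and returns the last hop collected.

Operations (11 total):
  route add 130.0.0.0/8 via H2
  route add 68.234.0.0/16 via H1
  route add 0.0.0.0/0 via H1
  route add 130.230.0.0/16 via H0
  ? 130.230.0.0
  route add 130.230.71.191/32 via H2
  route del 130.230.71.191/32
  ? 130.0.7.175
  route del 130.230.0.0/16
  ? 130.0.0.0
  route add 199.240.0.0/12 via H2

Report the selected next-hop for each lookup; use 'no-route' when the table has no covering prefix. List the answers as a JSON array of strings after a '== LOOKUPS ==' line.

Trace:
  + 130.0.0.0/8 (H2) depth=8
  + 68.234.0.0/16 (H1) depth=16
  + 0.0.0.0/0 (H1) depth=0
  + 130.230.0.0/16 (H0) depth=16
  ? 130.230.0.0  path d0:H1→d1:-→d2:-→d3:-→d4:-→d5:-→d6:-→d7:-→d8:H2→d9:-→d10:-→d11:-→d12:-→d13:-→d14:-→d15:-→d16:H0  best=H0
  + 130.230.71.191/32 (H2) depth=32
  del 130.230.71.191/32 (clear depth 32)
  ? 130.0.7.175  path d0:H1→d1:-→d2:-→d3:-→d4:-→d5:-→d6:-→d7:-→d8:H2  best=H2
  del 130.230.0.0/16 (clear depth 16)
  ? 130.0.0.0  path d0:H1→d1:-→d2:-→d3:-→d4:-→d5:-→d6:-→d7:-→d8:H2  best=H2
  + 199.240.0.0/12 (H2) depth=12

== LOOKUPS ==
["H0","H2","H2"]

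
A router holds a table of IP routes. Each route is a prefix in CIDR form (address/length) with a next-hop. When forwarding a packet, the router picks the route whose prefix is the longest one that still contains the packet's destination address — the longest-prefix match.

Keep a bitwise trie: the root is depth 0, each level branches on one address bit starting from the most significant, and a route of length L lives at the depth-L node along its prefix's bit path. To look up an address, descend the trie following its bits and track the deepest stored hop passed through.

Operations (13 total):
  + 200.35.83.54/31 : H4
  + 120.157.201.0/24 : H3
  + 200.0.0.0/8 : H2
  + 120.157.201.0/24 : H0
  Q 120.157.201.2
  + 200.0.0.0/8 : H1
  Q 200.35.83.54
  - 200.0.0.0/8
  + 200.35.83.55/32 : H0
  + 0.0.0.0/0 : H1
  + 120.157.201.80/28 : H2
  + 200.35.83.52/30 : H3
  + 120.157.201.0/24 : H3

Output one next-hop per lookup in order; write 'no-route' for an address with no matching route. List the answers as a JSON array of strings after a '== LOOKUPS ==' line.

Trace:
  add 200.35.83.54/31 -> H4 at depth 31
  add 120.157.201.0/24 -> H3 at depth 24
  add 200.0.0.0/8 -> H2 at depth 8
  add 120.157.201.0/24 -> H0 at depth 24
  lookup 120.157.201.2: bits 011110001001110111001001 walk d0:-→d1:-→d2:-→d3:-→d4:-→d5:-→d6:-→d7:-→d8:-→d9:-→d10:-→d11:-→d12:-→d13:-→d14:-→d15:-→d16:-→d17:-→d18:-→d19:-→d20:-→d21:-→d22:-→d23:-→d24:H0 -> H0
  add 200.0.0.0/8 -> H1 at depth 8
  lookup 200.35.83.54: bits 1100100000100011010100110011011 walk d0:-→d1:-→d2:-→d3:-→d4:-→d5:-→d6:-→d7:-→d8:H1→d9:-→d10:-→d11:-→d12:-→d13:-→d14:-→d15:-→d16:-→d17:-→d18:-→d19:-→d20:-→d21:-→d22:-→d23:-→d24:-→d25:-→d26:-→d27:-→d28:-→d29:-→d30:-→d31:H4 -> H4
  del 200.0.0.0/8 (clear depth 8)
  add 200.35.83.55/32 -> H0 at depth 32
  add 0.0.0.0/0 -> H1 at depth 0
  add 120.157.201.80/28 -> H2 at depth 28
  add 200.35.83.52/30 -> H3 at depth 30
  add 120.157.201.0/24 -> H3 at depth 24

== LOOKUPS ==
["H0","H4"]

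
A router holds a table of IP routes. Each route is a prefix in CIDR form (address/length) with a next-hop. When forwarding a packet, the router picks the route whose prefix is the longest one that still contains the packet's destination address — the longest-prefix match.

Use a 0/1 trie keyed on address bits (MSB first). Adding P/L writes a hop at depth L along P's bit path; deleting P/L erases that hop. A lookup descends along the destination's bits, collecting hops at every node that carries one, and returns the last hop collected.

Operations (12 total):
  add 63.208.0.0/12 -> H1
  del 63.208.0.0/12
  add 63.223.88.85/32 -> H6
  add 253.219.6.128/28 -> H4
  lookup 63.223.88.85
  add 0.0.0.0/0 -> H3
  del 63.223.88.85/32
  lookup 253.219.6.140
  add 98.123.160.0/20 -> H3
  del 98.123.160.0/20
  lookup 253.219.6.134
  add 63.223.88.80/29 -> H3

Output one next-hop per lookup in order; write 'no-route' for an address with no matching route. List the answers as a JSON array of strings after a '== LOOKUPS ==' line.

Trace:
  + 63.208.0.0/12 (H1) depth=12
  - 63.208.0.0/12 clear@12
  + 63.223.88.85/32 (H6) depth=32
  + 253.219.6.128/28 (H4) depth=28
  lookup 63.223.88.85: bits 00111111110111110101100001010101 walk d0:-→d1:-→d2:-→d3:-→d4:-→d5:-→d6:-→d7:-→d8:-→d9:-→d10:-→d11:-→d12:-→d13:-→d14:-→d15:-→d16:-→d17:-→d18:-→d19:-→d20:-→d21:-→d22:-→d23:-→d24:-→d25:-→d26:-→d27:-→d28:-→d29:-→d30:-→d31:-→d32:H6 -> H6
  + 0.0.0.0/0 (H3) depth=0
  - 63.223.88.85/32 clear@32
  lookup 253.219.6.140: bits 1111110111011011000001101000 walk d0:H3→d1:-→d2:-→d3:-→d4:-→d5:-→d6:-→d7:-→d8:-→d9:-→d10:-→d11:-→d12:-→d13:-→d14:-→d15:-→d16:-→d17:-→d18:-→d19:-→d20:-→d21:-→d22:-→d23:-→d24:-→d25:-→d26:-→d27:-→d28:H4 -> H4
  + 98.123.160.0/20 (H3) depth=20
  - 98.123.160.0/20 clear@20
  lookup 253.219.6.134: bits 1111110111011011000001101000 walk d0:H3→d1:-→d2:-→d3:-→d4:-→d5:-→d6:-→d7:-→d8:-→d9:-→d10:-→d11:-→d12:-→d13:-→d14:-→d15:-→d16:-→d17:-→d18:-→d19:-→d20:-→d21:-→d22:-→d23:-→d24:-→d25:-→d26:-→d27:-→d28:H4 -> H4
  + 63.223.88.80/29 (H3) depth=29

== LOOKUPS ==
["H6","H4","H4"]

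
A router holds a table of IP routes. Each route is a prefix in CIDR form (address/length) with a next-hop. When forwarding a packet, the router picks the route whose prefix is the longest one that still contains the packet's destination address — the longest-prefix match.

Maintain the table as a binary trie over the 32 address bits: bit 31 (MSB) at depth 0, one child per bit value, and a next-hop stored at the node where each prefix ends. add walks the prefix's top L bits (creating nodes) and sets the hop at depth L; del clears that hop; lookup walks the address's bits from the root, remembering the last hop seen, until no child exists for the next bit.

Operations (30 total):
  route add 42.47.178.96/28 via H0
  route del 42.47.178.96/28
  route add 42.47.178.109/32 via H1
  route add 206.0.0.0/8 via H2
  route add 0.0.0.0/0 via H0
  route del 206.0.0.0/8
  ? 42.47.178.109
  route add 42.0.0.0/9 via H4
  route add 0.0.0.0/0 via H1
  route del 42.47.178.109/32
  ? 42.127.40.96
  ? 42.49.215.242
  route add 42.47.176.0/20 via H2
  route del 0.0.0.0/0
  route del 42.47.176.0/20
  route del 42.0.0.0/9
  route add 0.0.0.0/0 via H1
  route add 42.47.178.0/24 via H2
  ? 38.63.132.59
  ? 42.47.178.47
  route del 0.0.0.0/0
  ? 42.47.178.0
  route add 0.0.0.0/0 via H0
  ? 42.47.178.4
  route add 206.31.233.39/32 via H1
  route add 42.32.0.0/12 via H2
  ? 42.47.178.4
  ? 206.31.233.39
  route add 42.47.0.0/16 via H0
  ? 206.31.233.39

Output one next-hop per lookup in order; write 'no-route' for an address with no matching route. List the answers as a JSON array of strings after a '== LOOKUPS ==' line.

Trace:
  add 42.47.178.96/28 -> H0 at depth 28
  - 42.47.178.96/28 clear@28
  add 42.47.178.109/32 -> H1 at depth 32
  add 206.0.0.0/8 -> H2 at depth 8
  add 0.0.0.0/0 -> H0 at depth 0
  - 206.0.0.0/8 clear@8
  lookup 42.47.178.109: bits 00101010001011111011001001101101 walk d0:H0→d1:-→d2:-→d3:-→d4:-→d5:-→d6:-→d7:-→d8:-→d9:-→d10:-→d11:-→d12:-→d13:-→d14:-→d15:-→d16:-→d17:-→d18:-→d19:-→d20:-→d21:-→d22:-→d23:-→d24:-→d25:-→d26:-→d27:-→d28:-→d29:-→d30:-→d31:-→d32:H1 -> H1
  add 42.0.0.0/9 -> H4 at depth 9
  add 0.0.0.0/0 -> H1 at depth 0
  - 42.47.178.109/32 clear@32
  lookup 42.127.40.96: bits 001010100 walk d0:H1→d1:-→d2:-→d3:-→d4:-→d5:-→d6:-→d7:-→d8:-→d9:H4 -> H4
  lookup 42.49.215.242: bits 00101010001 walk d0:H1→d1:-→d2:-→d3:-→d4:-→d5:-→d6:-→d7:-→d8:-→d9:H4→d10:-→d11:- -> H4
  add 42.47.176.0/20 -> H2 at depth 20
  - 0.0.0.0/0 clear@0
  - 42.47.176.0/20 clear@20
  - 42.0.0.0/9 clear@9
  add 0.0.0.0/0 -> H1 at depth 0
  add 42.47.178.0/24 -> H2 at depth 24
  lookup 38.63.132.59: bits 0010 walk d0:H1→d1:-→d2:-→d3:-→d4:- -> H1
  lookup 42.47.178.47: bits 0010101000101111101100100 walk d0:H1→d1:-→d2:-→d3:-→d4:-→d5:-→d6:-→d7:-→d8:-→d9:-→d10:-→d11:-→d12:-→d13:-→d14:-→d15:-→d16:-→d17:-→d18:-→d19:-→d20:-→d21:-→d22:-→d23:-→d24:H2→d25:- -> H2
  - 0.0.0.0/0 clear@0
  lookup 42.47.178.0: bits 0010101000101111101100100 walk d0:-→d1:-→d2:-→d3:-→d4:-→d5:-→d6:-→d7:-→d8:-→d9:-→d10:-→d11:-→d12:-→d13:-→d14:-→d15:-→d16:-→d17:-→d18:-→d19:-→d20:-→d21:-→d22:-→d23:-→d24:H2→d25:- -> H2
  add 0.0.0.0/0 -> H0 at depth 0
  lookup 42.47.178.4: bits 0010101000101111101100100 walk d0:H0→d1:-→d2:-→d3:-→d4:-→d5:-→d6:-→d7:-→d8:-→d9:-→d10:-→d11:-→d12:-→d13:-→d14:-→d15:-→d16:-→d17:-→d18:-→d19:-→d20:-→d21:-→d22:-→d23:-→d24:H2→d25:- -> H2
  add 206.31.233.39/32 -> H1 at depth 32
  add 42.32.0.0/12 -> H2 at depth 12
  lookup 42.47.178.4: bits 0010101000101111101100100 walk d0:H0→d1:-→d2:-→d3:-→d4:-→d5:-→d6:-→d7:-→d8:-→d9:-→d10:-→d11:-→d12:H2→d13:-→d14:-→d15:-→d16:-→d17:-→d18:-→d19:-→d20:-→d21:-→d22:-→d23:-→d24:H2→d25:- -> H2
  lookup 206.31.233.39: bits 11001110000111111110100100100111 walk d0:H0→d1:-→d2:-→d3:-→d4:-→d5:-→d6:-→d7:-→d8:-→d9:-→d10:-→d11:-→d12:-→d13:-→d14:-→d15:-→d16:-→d17:-→d18:-→d19:-→d20:-→d21:-→d22:-→d23:-→d24:-→d25:-→d26:-→d27:-→d28:-→d29:-→d30:-→d31:-→d32:H1 -> H1
  add 42.47.0.0/16 -> H0 at depth 16
  lookup 206.31.233.39: bits 11001110000111111110100100100111 walk d0:H0→d1:-→d2:-→d3:-→d4:-→d5:-→d6:-→d7:-→d8:-→d9:-→d10:-→d11:-→d12:-→d13:-→d14:-→d15:-→d16:-→d17:-→d18:-→d19:-→d20:-→d21:-→d22:-→d23:-→d24:-→d25:-→d26:-→d27:-→d28:-→d29:-→d30:-→d31:-→d32:H1 -> H1

== LOOKUPS ==
["H1","H4","H4","H1","H2","H2","H2","H2","H1","H1"]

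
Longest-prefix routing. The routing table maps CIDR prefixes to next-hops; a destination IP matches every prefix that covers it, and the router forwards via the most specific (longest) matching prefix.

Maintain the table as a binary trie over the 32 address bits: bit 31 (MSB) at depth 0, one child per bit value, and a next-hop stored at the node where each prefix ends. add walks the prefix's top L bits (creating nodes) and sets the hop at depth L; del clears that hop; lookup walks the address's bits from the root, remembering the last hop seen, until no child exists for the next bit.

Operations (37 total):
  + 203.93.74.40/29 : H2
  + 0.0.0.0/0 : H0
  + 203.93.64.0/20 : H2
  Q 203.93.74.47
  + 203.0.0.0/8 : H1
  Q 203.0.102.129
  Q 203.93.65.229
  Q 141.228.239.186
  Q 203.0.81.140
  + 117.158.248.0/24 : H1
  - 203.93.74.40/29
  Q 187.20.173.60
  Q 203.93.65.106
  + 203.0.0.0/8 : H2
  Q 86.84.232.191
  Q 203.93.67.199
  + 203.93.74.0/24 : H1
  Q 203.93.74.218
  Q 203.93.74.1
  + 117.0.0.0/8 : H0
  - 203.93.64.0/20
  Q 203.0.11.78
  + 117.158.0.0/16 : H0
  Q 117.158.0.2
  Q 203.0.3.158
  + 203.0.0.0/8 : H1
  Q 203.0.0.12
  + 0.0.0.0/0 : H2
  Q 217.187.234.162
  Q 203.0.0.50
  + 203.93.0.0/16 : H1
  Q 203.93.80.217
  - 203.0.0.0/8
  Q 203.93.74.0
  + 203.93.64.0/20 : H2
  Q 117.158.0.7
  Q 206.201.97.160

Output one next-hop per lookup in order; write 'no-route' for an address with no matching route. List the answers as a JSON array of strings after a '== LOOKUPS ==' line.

Process each operation:
  + 203.93.74.40/29 (H2) depth=29
  + 0.0.0.0/0 (H0) depth=0
  + 203.93.64.0/20 (H2) depth=20
  lookup 203.93.74.47: bits 11001011010111010100101000101 walk d0:H0→d1:-→d2:-→d3:-→d4:-→d5:-→d6:-→d7:-→d8:-→d9:-→d10:-→d11:-→d12:-→d13:-→d14:-→d15:-→d16:-→d17:-→d18:-→d19:-→d20:H2→d21:-→d22:-→d23:-→d24:-→d25:-→d26:-→d27:-→d28:-→d29:H2 -> H2
  + 203.0.0.0/8 (H1) depth=8
  lookup 203.0.102.129: bits 110010110 walk d0:H0→d1:-→d2:-→d3:-→d4:-→d5:-→d6:-→d7:-→d8:H1→d9:- -> H1
  lookup 203.93.65.229: bits 11001011010111010100 walk d0:H0→d1:-→d2:-→d3:-→d4:-→d5:-→d6:-→d7:-→d8:H1→d9:-→d10:-→d11:-→d12:-→d13:-→d14:-→d15:-→d16:-→d17:-→d18:-→d19:-→d20:H2 -> H2
  lookup 141.228.239.186: bits 1 walk d0:H0→d1:- -> H0
  lookup 203.0.81.140: bits 110010110 walk d0:H0→d1:-→d2:-→d3:-→d4:-→d5:-→d6:-→d7:-→d8:H1→d9:- -> H1
  + 117.158.248.0/24 (H1) depth=24
  - 203.93.74.40/29 clear@29
  lookup 187.20.173.60: bits 1 walk d0:H0→d1:- -> H0
  lookup 203.93.65.106: bits 11001011010111010100 walk d0:H0→d1:-→d2:-→d3:-→d4:-→d5:-→d6:-→d7:-→d8:H1→d9:-→d10:-→d11:-→d12:-→d13:-→d14:-→d15:-→d16:-→d17:-→d18:-→d19:-→d20:H2 -> H2
  + 203.0.0.0/8 (H2) depth=8
  lookup 86.84.232.191: bits 01 walk d0:H0→d1:-→d2:- -> H0
  lookup 203.93.67.199: bits 11001011010111010100 walk d0:H0→d1:-→d2:-→d3:-→d4:-→d5:-→d6:-→d7:-→d8:H2→d9:-→d10:-→d11:-→d12:-→d13:-→d14:-→d15:-→d16:-→d17:-→d18:-→d19:-→d20:H2 -> H2
  + 203.93.74.0/24 (H1) depth=24
  lookup 203.93.74.218: bits 110010110101110101001010 walk d0:H0→d1:-→d2:-→d3:-→d4:-→d5:-→d6:-→d7:-→d8:H2→d9:-→d10:-→d11:-→d12:-→d13:-→d14:-→d15:-→d16:-→d17:-→d18:-→d19:-→d20:H2→d21:-→d22:-→d23:-→d24:H1 -> H1
  lookup 203.93.74.1: bits 11001011010111010100101000 walk d0:H0→d1:-→d2:-→d3:-→d4:-→d5:-→d6:-→d7:-→d8:H2→d9:-→d10:-→d11:-→d12:-→d13:-→d14:-→d15:-→d16:-→d17:-→d18:-→d19:-→d20:H2→d21:-→d22:-→d23:-→d24:H1→d25:-→d26:- -> H1
  + 117.0.0.0/8 (H0) depth=8
  - 203.93.64.0/20 clear@20
  lookup 203.0.11.78: bits 110010110 walk d0:H0→d1:-→d2:-→d3:-→d4:-→d5:-→d6:-→d7:-→d8:H2→d9:- -> H2
  + 117.158.0.0/16 (H0) depth=16
  lookup 117.158.0.2: bits 0111010110011110 walk d0:H0→d1:-→d2:-→d3:-→d4:-→d5:-→d6:-→d7:-→d8:H0→d9:-→d10:-→d11:-→d12:-→d13:-→d14:-→d15:-→d16:H0 -> H0
  lookup 203.0.3.158: bits 110010110 walk d0:H0→d1:-→d2:-→d3:-→d4:-→d5:-→d6:-→d7:-→d8:H2→d9:- -> H2
  + 203.0.0.0/8 (H1) depth=8
  lookup 203.0.0.12: bits 110010110 walk d0:H0→d1:-→d2:-→d3:-→d4:-→d5:-→d6:-→d7:-→d8:H1→d9:- -> H1
  + 0.0.0.0/0 (H2) depth=0
  lookup 217.187.234.162: bits 110 walk d0:H2→d1:-→d2:-→d3:- -> H2
  lookup 203.0.0.50: bits 110010110 walk d0:H2→d1:-→d2:-→d3:-→d4:-→d5:-→d6:-→d7:-→d8:H1→d9:- -> H1
  + 203.93.0.0/16 (H1) depth=16
  lookup 203.93.80.217: bits 1100101101011101010 walk d0:H2→d1:-→d2:-→d3:-→d4:-→d5:-→d6:-→d7:-→d8:H1→d9:-→d10:-→d11:-→d12:-→d13:-→d14:-→d15:-→d16:H1→d17:-→d18:-→d19:- -> H1
  - 203.0.0.0/8 clear@8
  lookup 203.93.74.0: bits 11001011010111010100101000 walk d0:H2→d1:-→d2:-→d3:-→d4:-→d5:-→d6:-→d7:-→d8:-→d9:-→d10:-→d11:-→d12:-→d13:-→d14:-→d15:-→d16:H1→d17:-→d18:-→d19:-→d20:-→d21:-→d22:-→d23:-→d24:H1→d25:-→d26:- -> H1
  + 203.93.64.0/20 (H2) depth=20
  lookup 117.158.0.7: bits 0111010110011110 walk d0:H2→d1:-→d2:-→d3:-→d4:-→d5:-→d6:-→d7:-→d8:H0→d9:-→d10:-→d11:-→d12:-→d13:-→d14:-→d15:-→d16:H0 -> H0
  lookup 206.201.97.160: bits 11001 walk d0:H2→d1:-→d2:-→d3:-→d4:-→d5:- -> H2

== LOOKUPS ==
["H2","H1","H2","H0","H1","H0","H2","H0","H2","H1","H1","H2","H0","H2","H1","H2","H1","H1","H1","H0","H2"]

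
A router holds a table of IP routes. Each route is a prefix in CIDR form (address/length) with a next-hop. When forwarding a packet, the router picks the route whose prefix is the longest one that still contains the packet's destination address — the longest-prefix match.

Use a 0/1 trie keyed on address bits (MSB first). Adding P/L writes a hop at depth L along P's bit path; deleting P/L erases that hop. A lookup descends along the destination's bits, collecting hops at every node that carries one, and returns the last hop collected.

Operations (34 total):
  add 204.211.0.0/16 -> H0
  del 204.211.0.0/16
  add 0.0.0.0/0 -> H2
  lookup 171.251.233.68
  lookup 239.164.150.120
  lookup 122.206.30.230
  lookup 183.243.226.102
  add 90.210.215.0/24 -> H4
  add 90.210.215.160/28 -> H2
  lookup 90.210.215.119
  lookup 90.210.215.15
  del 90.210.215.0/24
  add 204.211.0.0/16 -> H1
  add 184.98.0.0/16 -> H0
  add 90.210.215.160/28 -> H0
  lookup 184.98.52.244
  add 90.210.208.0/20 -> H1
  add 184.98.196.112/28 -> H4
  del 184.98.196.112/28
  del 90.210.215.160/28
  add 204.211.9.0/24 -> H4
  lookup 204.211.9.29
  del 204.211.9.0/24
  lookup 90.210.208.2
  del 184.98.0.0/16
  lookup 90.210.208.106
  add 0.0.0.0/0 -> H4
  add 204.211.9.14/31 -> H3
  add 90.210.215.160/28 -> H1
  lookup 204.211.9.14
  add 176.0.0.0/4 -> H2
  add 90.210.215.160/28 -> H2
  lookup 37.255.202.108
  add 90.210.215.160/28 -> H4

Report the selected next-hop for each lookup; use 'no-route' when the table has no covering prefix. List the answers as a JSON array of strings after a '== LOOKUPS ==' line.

Trace:
  add 204.211.0.0/16 -> H0 at depth 16
  del 204.211.0.0/16 (clear depth 16)
  add 0.0.0.0/0 -> H2 at depth 0
  ? 171.251.233.68  path d0:H2→d1:-  best=H2
  ? 239.164.150.120  path d0:H2→d1:-→d2:-  best=H2
  ? 122.206.30.230  path d0:H2  best=H2
  ? 183.243.226.102  path d0:H2→d1:-  best=H2
  add 90.210.215.0/24 -> H4 at depth 24
  add 90.210.215.160/28 -> H2 at depth 28
  ? 90.210.215.119  path d0:H2→d1:-→d2:-→d3:-→d4:-→d5:-→d6:-→d7:-→d8:-→d9:-→d10:-→d11:-→d12:-→d13:-→d14:-→d15:-→d16:-→d17:-→d18:-→d19:-→d20:-→d21:-→d22:-→d23:-→d24:H4  best=H4
  ? 90.210.215.15  path d0:H2→d1:-→d2:-→d3:-→d4:-→d5:-→d6:-→d7:-→d8:-→d9:-→d10:-→d11:-→d12:-→d13:-→d14:-→d15:-→d16:-→d17:-→d18:-→d19:-→d20:-→d21:-→d22:-→d23:-→d24:H4  best=H4
  del 90.210.215.0/24 (clear depth 24)
  add 204.211.0.0/16 -> H1 at depth 16
  add 184.98.0.0/16 -> H0 at depth 16
  add 90.210.215.160/28 -> H0 at depth 28
  ? 184.98.52.244  path d0:H2→d1:-→d2:-→d3:-→d4:-→d5:-→d6:-→d7:-→d8:-→d9:-→d10:-→d11:-→d12:-→d13:-→d14:-→d15:-→d16:H0  best=H0
  add 90.210.208.0/20 -> H1 at depth 20
  add 184.98.196.112/28 -> H4 at depth 28
  del 184.98.196.112/28 (clear depth 28)
  del 90.210.215.160/28 (clear depth 28)
  add 204.211.9.0/24 -> H4 at depth 24
  ? 204.211.9.29  path d0:H2→d1:-→d2:-→d3:-→d4:-→d5:-→d6:-→d7:-→d8:-→d9:-→d10:-→d11:-→d12:-→d13:-→d14:-→d15:-→d16:H1→d17:-→d18:-→d19:-→d20:-→d21:-→d22:-→d23:-→d24:H4  best=H4
  del 204.211.9.0/24 (clear depth 24)
  ? 90.210.208.2  path d0:H2→d1:-→d2:-→d3:-→d4:-→d5:-→d6:-→d7:-→d8:-→d9:-→d10:-→d11:-→d12:-→d13:-→d14:-→d15:-→d16:-→d17:-→d18:-→d19:-→d20:H1→d21:-  best=H1
  del 184.98.0.0/16 (clear depth 16)
  ? 90.210.208.106  path d0:H2→d1:-→d2:-→d3:-→d4:-→d5:-→d6:-→d7:-→d8:-→d9:-→d10:-→d11:-→d12:-→d13:-→d14:-→d15:-→d16:-→d17:-→d18:-→d19:-→d20:H1→d21:-  best=H1
  add 0.0.0.0/0 -> H4 at depth 0
  add 204.211.9.14/31 -> H3 at depth 31
  add 90.210.215.160/28 -> H1 at depth 28
  ? 204.211.9.14  path d0:H4→d1:-→d2:-→d3:-→d4:-→d5:-→d6:-→d7:-→d8:-→d9:-→d10:-→d11:-→d12:-→d13:-→d14:-→d15:-→d16:H1→d17:-→d18:-→d19:-→d20:-→d21:-→d22:-→d23:-→d24:-→d25:-→d26:-→d27:-→d28:-→d29:-→d30:-→d31:H3  best=H3
  add 176.0.0.0/4 -> H2 at depth 4
  add 90.210.215.160/28 -> H2 at depth 28
  ? 37.255.202.108  path d0:H4→d1:-  best=H4
  add 90.210.215.160/28 -> H4 at depth 28

== LOOKUPS ==
["H2","H2","H2","H2","H4","H4","H0","H4","H1","H1","H3","H4"]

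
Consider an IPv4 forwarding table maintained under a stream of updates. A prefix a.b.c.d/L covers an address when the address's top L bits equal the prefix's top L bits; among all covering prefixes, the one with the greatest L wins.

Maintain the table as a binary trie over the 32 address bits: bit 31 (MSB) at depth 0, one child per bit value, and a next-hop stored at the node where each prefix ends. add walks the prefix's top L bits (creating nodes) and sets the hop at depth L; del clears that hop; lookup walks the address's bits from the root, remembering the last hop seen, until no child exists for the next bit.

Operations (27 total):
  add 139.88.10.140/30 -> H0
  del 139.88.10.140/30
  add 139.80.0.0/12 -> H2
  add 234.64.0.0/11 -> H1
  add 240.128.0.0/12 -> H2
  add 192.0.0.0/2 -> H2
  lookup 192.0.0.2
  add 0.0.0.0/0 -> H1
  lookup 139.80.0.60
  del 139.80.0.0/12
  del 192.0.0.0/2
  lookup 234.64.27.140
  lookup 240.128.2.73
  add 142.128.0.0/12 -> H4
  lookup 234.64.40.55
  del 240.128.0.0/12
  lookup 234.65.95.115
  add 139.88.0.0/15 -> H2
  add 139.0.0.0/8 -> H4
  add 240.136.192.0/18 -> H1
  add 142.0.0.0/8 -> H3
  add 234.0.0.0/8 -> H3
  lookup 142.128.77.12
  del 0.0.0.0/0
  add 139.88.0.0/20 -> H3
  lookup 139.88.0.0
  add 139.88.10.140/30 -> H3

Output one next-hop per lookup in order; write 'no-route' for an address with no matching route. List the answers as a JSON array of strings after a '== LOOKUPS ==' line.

Apply in order:
  + 139.88.10.140/30 (H0) depth=30
  - 139.88.10.140/30 clear@30
  + 139.80.0.0/12 (H2) depth=12
  + 234.64.0.0/11 (H1) depth=11
  + 240.128.0.0/12 (H2) depth=12
  + 192.0.0.0/2 (H2) depth=2
  Q 192.0.0.2: descend 11 ; hops seen [H2] ; pick H2
  + 0.0.0.0/0 (H1) depth=0
  Q 139.80.0.60: descend 100010110101 ; hops seen [H1,H2] ; pick H2
  - 139.80.0.0/12 clear@12
  - 192.0.0.0/2 clear@2
  Q 234.64.27.140: descend 11101010010 ; hops seen [H1,H1] ; pick H1
  Q 240.128.2.73: descend 111100001000 ; hops seen [H1,H2] ; pick H2
  + 142.128.0.0/12 (H4) depth=12
  Q 234.64.40.55: descend 11101010010 ; hops seen [H1,H1] ; pick H1
  - 240.128.0.0/12 clear@12
  Q 234.65.95.115: descend 11101010010 ; hops seen [H1,H1] ; pick H1
  + 139.88.0.0/15 (H2) depth=15
  + 139.0.0.0/8 (H4) depth=8
  + 240.136.192.0/18 (H1) depth=18
  + 142.0.0.0/8 (H3) depth=8
  + 234.0.0.0/8 (H3) depth=8
  Q 142.128.77.12: descend 100011101000 ; hops seen [H1,H3,H4] ; pick H4
  - 0.0.0.0/0 clear@0
  + 139.88.0.0/20 (H3) depth=20
  Q 139.88.0.0: descend 10001011010110000000 ; hops seen [H4,H2,H3] ; pick H3
  + 139.88.10.140/30 (H3) depth=30

== LOOKUPS ==
["H2","H2","H1","H2","H1","H1","H4","H3"]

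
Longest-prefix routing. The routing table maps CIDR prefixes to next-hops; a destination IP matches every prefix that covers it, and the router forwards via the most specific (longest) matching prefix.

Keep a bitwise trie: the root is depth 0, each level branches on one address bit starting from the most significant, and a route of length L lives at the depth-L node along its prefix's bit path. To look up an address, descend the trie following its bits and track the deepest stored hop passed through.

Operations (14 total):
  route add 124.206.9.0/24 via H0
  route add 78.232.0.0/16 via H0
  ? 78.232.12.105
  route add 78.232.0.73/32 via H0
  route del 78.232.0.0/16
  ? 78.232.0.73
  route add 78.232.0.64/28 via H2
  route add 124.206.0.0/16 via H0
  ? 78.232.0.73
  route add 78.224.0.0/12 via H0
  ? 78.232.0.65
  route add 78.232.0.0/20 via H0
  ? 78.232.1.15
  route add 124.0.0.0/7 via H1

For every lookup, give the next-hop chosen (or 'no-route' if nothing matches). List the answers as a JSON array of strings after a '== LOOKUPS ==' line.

Trace:
  + 124.206.9.0/24 (H0) depth=24
  + 78.232.0.0/16 (H0) depth=16
  Q 78.232.12.105: descend 0100111011101000 ; hops seen [H0] ; pick H0
  + 78.232.0.73/32 (H0) depth=32
  - 78.232.0.0/16 clear@16
  Q 78.232.0.73: descend 01001110111010000000000001001001 ; hops seen [H0] ; pick H0
  + 78.232.0.64/28 (H2) depth=28
  + 124.206.0.0/16 (H0) depth=16
  Q 78.232.0.73: descend 01001110111010000000000001001001 ; hops seen [H2,H0] ; pick H0
  + 78.224.0.0/12 (H0) depth=12
  Q 78.232.0.65: descend 0100111011101000000000000100 ; hops seen [H0,H2] ; pick H2
  + 78.232.0.0/20 (H0) depth=20
  Q 78.232.1.15: descend 01001110111010000000000 ; hops seen [H0,H0] ; pick H0
  + 124.0.0.0/7 (H1) depth=7

== LOOKUPS ==
["H0","H0","H0","H2","H0"]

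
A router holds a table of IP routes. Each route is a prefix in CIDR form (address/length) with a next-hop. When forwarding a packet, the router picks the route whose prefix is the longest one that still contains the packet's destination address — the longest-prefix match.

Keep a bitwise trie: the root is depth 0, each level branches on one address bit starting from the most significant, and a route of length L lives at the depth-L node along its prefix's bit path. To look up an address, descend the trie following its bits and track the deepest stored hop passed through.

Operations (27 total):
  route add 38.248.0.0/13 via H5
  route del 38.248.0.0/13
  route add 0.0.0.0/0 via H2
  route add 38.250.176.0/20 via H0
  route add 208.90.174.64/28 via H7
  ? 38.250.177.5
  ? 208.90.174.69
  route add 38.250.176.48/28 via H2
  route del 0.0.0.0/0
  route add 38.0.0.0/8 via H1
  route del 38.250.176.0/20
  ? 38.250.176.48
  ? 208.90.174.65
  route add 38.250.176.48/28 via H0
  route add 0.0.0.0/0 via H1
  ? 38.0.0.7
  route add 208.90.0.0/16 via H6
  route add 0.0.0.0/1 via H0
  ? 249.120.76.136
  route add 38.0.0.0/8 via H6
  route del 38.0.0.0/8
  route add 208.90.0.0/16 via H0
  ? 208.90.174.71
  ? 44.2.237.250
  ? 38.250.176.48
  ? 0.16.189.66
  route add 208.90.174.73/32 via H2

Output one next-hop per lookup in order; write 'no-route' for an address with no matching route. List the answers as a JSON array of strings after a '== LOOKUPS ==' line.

Trace:
  add 38.248.0.0/13 -> H5 at depth 13
  del 38.248.0.0/13 (clear depth 13)
  add 0.0.0.0/0 -> H2 at depth 0
  add 38.250.176.0/20 -> H0 at depth 20
  add 208.90.174.64/28 -> H7 at depth 28
  lookup 38.250.177.5: bits 00100110111110101011 walk d0:H2→d1:-→d2:-→d3:-→d4:-→d5:-→d6:-→d7:-→d8:-→d9:-→d10:-→d11:-→d12:-→d13:-→d14:-→d15:-→d16:-→d17:-→d18:-→d19:-→d20:H0 -> H0
  lookup 208.90.174.69: bits 1101000001011010101011100100 walk d0:H2→d1:-→d2:-→d3:-→d4:-→d5:-→d6:-→d7:-→d8:-→d9:-→d10:-→d11:-→d12:-→d13:-→d14:-→d15:-→d16:-→d17:-→d18:-→d19:-→d20:-→d21:-→d22:-→d23:-→d24:-→d25:-→d26:-→d27:-→d28:H7 -> H7
  add 38.250.176.48/28 -> H2 at depth 28
  del 0.0.0.0/0 (clear depth 0)
  add 38.0.0.0/8 -> H1 at depth 8
  del 38.250.176.0/20 (clear depth 20)
  lookup 38.250.176.48: bits 0010011011111010101100000011 walk d0:-→d1:-→d2:-→d3:-→d4:-→d5:-→d6:-→d7:-→d8:H1→d9:-→d10:-→d11:-→d12:-→d13:-→d14:-→d15:-→d16:-→d17:-→d18:-→d19:-→d20:-→d21:-→d22:-→d23:-→d24:-→d25:-→d26:-→d27:-→d28:H2 -> H2
  lookup 208.90.174.65: bits 1101000001011010101011100100 walk d0:-→d1:-→d2:-→d3:-→d4:-→d5:-→d6:-→d7:-→d8:-→d9:-→d10:-→d11:-→d12:-→d13:-→d14:-→d15:-→d16:-→d17:-→d18:-→d19:-→d20:-→d21:-→d22:-→d23:-→d24:-→d25:-→d26:-→d27:-→d28:H7 -> H7
  add 38.250.176.48/28 -> H0 at depth 28
  add 0.0.0.0/0 -> H1 at depth 0
  lookup 38.0.0.7: bits 00100110 walk d0:H1→d1:-→d2:-→d3:-→d4:-→d5:-→d6:-→d7:-→d8:H1 -> H1
  add 208.90.0.0/16 -> H6 at depth 16
  add 0.0.0.0/1 -> H0 at depth 1
  lookup 249.120.76.136: bits 11 walk d0:H1→d1:-→d2:- -> H1
  add 38.0.0.0/8 -> H6 at depth 8
  del 38.0.0.0/8 (clear depth 8)
  add 208.90.0.0/16 -> H0 at depth 16
  lookup 208.90.174.71: bits 1101000001011010101011100100 walk d0:H1→d1:-→d2:-→d3:-→d4:-→d5:-→d6:-→d7:-→d8:-→d9:-→d10:-→d11:-→d12:-→d13:-→d14:-→d15:-→d16:H0→d17:-→d18:-→d19:-→d20:-→d21:-→d22:-→d23:-→d24:-→d25:-→d26:-→d27:-→d28:H7 -> H7
  lookup 44.2.237.250: bits 0010 walk d0:H1→d1:H0→d2:-→d3:-→d4:- -> H0
  lookup 38.250.176.48: bits 0010011011111010101100000011 walk d0:H1→d1:H0→d2:-→d3:-→d4:-→d5:-→d6:-→d7:-→d8:-→d9:-→d10:-→d11:-→d12:-→d13:-→d14:-→d15:-→d16:-→d17:-→d18:-→d19:-→d20:-→d21:-→d22:-→d23:-→d24:-→d25:-→d26:-→d27:-→d28:H0 -> H0
  lookup 0.16.189.66: bits 00 walk d0:H1→d1:H0→d2:- -> H0
  add 208.90.174.73/32 -> H2 at depth 32

== LOOKUPS ==
["H0","H7","H2","H7","H1","H1","H7","H0","H0","H0"]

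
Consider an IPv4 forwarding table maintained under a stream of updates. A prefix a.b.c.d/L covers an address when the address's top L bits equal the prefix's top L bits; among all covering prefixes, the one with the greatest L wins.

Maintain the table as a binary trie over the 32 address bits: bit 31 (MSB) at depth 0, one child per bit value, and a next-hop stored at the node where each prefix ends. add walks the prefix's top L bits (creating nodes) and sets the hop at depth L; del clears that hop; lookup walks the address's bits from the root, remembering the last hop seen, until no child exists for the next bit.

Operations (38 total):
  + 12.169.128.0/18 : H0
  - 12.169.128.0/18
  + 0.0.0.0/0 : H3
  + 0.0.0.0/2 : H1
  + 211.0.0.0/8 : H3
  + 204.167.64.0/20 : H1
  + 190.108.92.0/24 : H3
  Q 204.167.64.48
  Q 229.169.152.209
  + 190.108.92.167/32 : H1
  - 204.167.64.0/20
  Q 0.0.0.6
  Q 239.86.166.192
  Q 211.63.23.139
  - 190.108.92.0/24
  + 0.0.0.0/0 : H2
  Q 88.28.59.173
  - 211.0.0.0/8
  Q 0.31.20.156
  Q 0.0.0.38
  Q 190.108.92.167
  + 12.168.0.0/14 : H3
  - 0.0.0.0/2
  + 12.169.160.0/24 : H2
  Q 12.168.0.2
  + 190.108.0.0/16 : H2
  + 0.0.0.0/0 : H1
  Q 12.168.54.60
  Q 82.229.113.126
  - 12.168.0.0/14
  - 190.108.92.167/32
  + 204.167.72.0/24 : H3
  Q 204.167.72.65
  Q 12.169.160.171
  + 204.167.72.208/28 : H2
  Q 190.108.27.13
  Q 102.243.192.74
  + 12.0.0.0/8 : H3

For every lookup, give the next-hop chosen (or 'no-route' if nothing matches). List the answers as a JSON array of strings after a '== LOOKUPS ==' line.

Process each operation:
  + 12.169.128.0/18 (H0) depth=18
  - 12.169.128.0/18 clear@18
  + 0.0.0.0/0 (H3) depth=0
  + 0.0.0.0/2 (H1) depth=2
  + 211.0.0.0/8 (H3) depth=8
  + 204.167.64.0/20 (H1) depth=20
  + 190.108.92.0/24 (H3) depth=24
  ? 204.167.64.48  path d0:H3→d1:-→d2:-→d3:-→d4:-→d5:-→d6:-→d7:-→d8:-→d9:-→d10:-→d11:-→d12:-→d13:-→d14:-→d15:-→d16:-→d17:-→d18:-→d19:-→d20:H1  best=H1
  ? 229.169.152.209  path d0:H3→d1:-→d2:-  best=H3
  + 190.108.92.167/32 (H1) depth=32
  - 204.167.64.0/20 clear@20
  ? 0.0.0.6  path d0:H3→d1:-→d2:H1→d3:-→d4:-  best=H1
  ? 239.86.166.192  path d0:H3→d1:-→d2:-  best=H3
  ? 211.63.23.139  path d0:H3→d1:-→d2:-→d3:-→d4:-→d5:-→d6:-→d7:-→d8:H3  best=H3
  - 190.108.92.0/24 clear@24
  + 0.0.0.0/0 (H2) depth=0
  ? 88.28.59.173  path d0:H2→d1:-  best=H2
  - 211.0.0.0/8 clear@8
  ? 0.31.20.156  path d0:H2→d1:-→d2:H1→d3:-→d4:-  best=H1
  ? 0.0.0.38  path d0:H2→d1:-→d2:H1→d3:-→d4:-  best=H1
  ? 190.108.92.167  path d0:H2→d1:-→d2:-→d3:-→d4:-→d5:-→d6:-→d7:-→d8:-→d9:-→d10:-→d11:-→d12:-→d13:-→d14:-→d15:-→d16:-→d17:-→d18:-→d19:-→d20:-→d21:-→d22:-→d23:-→d24:-→d25:-→d26:-→d27:-→d28:-→d29:-→d30:-→d31:-→d32:H1  best=H1
  + 12.168.0.0/14 (H3) depth=14
  - 0.0.0.0/2 clear@2
  + 12.169.160.0/24 (H2) depth=24
  ? 12.168.0.2  path d0:H2→d1:-→d2:-→d3:-→d4:-→d5:-→d6:-→d7:-→d8:-→d9:-→d10:-→d11:-→d12:-→d13:-→d14:H3→d15:-  best=H3
  + 190.108.0.0/16 (H2) depth=16
  + 0.0.0.0/0 (H1) depth=0
  ? 12.168.54.60  path d0:H1→d1:-→d2:-→d3:-→d4:-→d5:-→d6:-→d7:-→d8:-→d9:-→d10:-→d11:-→d12:-→d13:-→d14:H3→d15:-  best=H3
  ? 82.229.113.126  path d0:H1→d1:-  best=H1
  - 12.168.0.0/14 clear@14
  - 190.108.92.167/32 clear@32
  + 204.167.72.0/24 (H3) depth=24
  ? 204.167.72.65  path d0:H1→d1:-→d2:-→d3:-→d4:-→d5:-→d6:-→d7:-→d8:-→d9:-→d10:-→d11:-→d12:-→d13:-→d14:-→d15:-→d16:-→d17:-→d18:-→d19:-→d20:-→d21:-→d22:-→d23:-→d24:H3  best=H3
  ? 12.169.160.171  path d0:H1→d1:-→d2:-→d3:-→d4:-→d5:-→d6:-→d7:-→d8:-→d9:-→d10:-→d11:-→d12:-→d13:-→d14:-→d15:-→d16:-→d17:-→d18:-→d19:-→d20:-→d21:-→d22:-→d23:-→d24:H2  best=H2
  + 204.167.72.208/28 (H2) depth=28
  ? 190.108.27.13  path d0:H1→d1:-→d2:-→d3:-→d4:-→d5:-→d6:-→d7:-→d8:-→d9:-→d10:-→d11:-→d12:-→d13:-→d14:-→d15:-→d16:H2→d17:-  best=H2
  ? 102.243.192.74  path d0:H1→d1:-  best=H1
  + 12.0.0.0/8 (H3) depth=8

== LOOKUPS ==
["H1","H3","H1","H3","H3","H2","H1","H1","H1","H3","H3","H1","H3","H2","H2","H1"]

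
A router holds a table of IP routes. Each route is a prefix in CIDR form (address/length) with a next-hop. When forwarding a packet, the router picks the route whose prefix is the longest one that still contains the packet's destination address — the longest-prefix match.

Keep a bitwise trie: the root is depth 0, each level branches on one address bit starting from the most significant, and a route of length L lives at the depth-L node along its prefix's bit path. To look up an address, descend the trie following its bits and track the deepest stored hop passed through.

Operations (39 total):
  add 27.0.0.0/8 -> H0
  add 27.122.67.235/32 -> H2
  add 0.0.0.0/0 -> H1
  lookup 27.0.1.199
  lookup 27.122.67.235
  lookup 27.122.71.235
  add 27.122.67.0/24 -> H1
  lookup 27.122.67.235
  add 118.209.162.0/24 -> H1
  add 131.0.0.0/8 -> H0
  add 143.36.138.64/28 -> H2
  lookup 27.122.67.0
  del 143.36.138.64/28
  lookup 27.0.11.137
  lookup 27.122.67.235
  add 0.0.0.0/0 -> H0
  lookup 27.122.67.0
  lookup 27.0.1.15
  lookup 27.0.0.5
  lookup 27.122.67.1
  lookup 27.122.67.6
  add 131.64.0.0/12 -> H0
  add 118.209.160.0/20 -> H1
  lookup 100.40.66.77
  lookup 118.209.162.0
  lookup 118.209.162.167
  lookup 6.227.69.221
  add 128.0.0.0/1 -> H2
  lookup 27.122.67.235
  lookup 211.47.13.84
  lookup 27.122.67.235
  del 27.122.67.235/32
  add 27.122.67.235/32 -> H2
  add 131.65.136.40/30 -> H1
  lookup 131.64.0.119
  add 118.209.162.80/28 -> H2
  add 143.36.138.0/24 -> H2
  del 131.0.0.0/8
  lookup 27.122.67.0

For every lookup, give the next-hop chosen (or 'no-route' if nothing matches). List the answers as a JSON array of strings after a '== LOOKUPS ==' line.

Apply in order:
  + 27.0.0.0/8 (H0) depth=8
  + 27.122.67.235/32 (H2) depth=32
  + 0.0.0.0/0 (H1) depth=0
  ? 27.0.1.199  path d0:H1→d1:-→d2:-→d3:-→d4:-→d5:-→d6:-→d7:-→d8:H0→d9:-  best=H0
  ? 27.122.67.235  path d0:H1→d1:-→d2:-→d3:-→d4:-→d5:-→d6:-→d7:-→d8:H0→d9:-→d10:-→d11:-→d12:-→d13:-→d14:-→d15:-→d16:-→d17:-→d18:-→d19:-→d20:-→d21:-→d22:-→d23:-→d24:-→d25:-→d26:-→d27:-→d28:-→d29:-→d30:-→d31:-→d32:H2  best=H2
  ? 27.122.71.235  path d0:H1→d1:-→d2:-→d3:-→d4:-→d5:-→d6:-→d7:-→d8:H0→d9:-→d10:-→d11:-→d12:-→d13:-→d14:-→d15:-→d16:-→d17:-→d18:-→d19:-→d20:-→d21:-  best=H0
  + 27.122.67.0/24 (H1) depth=24
  ? 27.122.67.235  path d0:H1→d1:-→d2:-→d3:-→d4:-→d5:-→d6:-→d7:-→d8:H0→d9:-→d10:-→d11:-→d12:-→d13:-→d14:-→d15:-→d16:-→d17:-→d18:-→d19:-→d20:-→d21:-→d22:-→d23:-→d24:H1→d25:-→d26:-→d27:-→d28:-→d29:-→d30:-→d31:-→d32:H2  best=H2
  + 118.209.162.0/24 (H1) depth=24
  + 131.0.0.0/8 (H0) depth=8
  + 143.36.138.64/28 (H2) depth=28
  ? 27.122.67.0  path d0:H1→d1:-→d2:-→d3:-→d4:-→d5:-→d6:-→d7:-→d8:H0→d9:-→d10:-→d11:-→d12:-→d13:-→d14:-→d15:-→d16:-→d17:-→d18:-→d19:-→d20:-→d21:-→d22:-→d23:-→d24:H1  best=H1
  - 143.36.138.64/28 clear@28
  ? 27.0.11.137  path d0:H1→d1:-→d2:-→d3:-→d4:-→d5:-→d6:-→d7:-→d8:H0→d9:-  best=H0
  ? 27.122.67.235  path d0:H1→d1:-→d2:-→d3:-→d4:-→d5:-→d6:-→d7:-→d8:H0→d9:-→d10:-→d11:-→d12:-→d13:-→d14:-→d15:-→d16:-→d17:-→d18:-→d19:-→d20:-→d21:-→d22:-→d23:-→d24:H1→d25:-→d26:-→d27:-→d28:-→d29:-→d30:-→d31:-→d32:H2  best=H2
  + 0.0.0.0/0 (H0) depth=0
  ? 27.122.67.0  path d0:H0→d1:-→d2:-→d3:-→d4:-→d5:-→d6:-→d7:-→d8:H0→d9:-→d10:-→d11:-→d12:-→d13:-→d14:-→d15:-→d16:-→d17:-→d18:-→d19:-→d20:-→d21:-→d22:-→d23:-→d24:H1  best=H1
  ? 27.0.1.15  path d0:H0→d1:-→d2:-→d3:-→d4:-→d5:-→d6:-→d7:-→d8:H0→d9:-  best=H0
  ? 27.0.0.5  path d0:H0→d1:-→d2:-→d3:-→d4:-→d5:-→d6:-→d7:-→d8:H0→d9:-  best=H0
  ? 27.122.67.1  path d0:H0→d1:-→d2:-→d3:-→d4:-→d5:-→d6:-→d7:-→d8:H0→d9:-→d10:-→d11:-→d12:-→d13:-→d14:-→d15:-→d16:-→d17:-→d18:-→d19:-→d20:-→d21:-→d22:-→d23:-→d24:H1  best=H1
  ? 27.122.67.6  path d0:H0→d1:-→d2:-→d3:-→d4:-→d5:-→d6:-→d7:-→d8:H0→d9:-→d10:-→d11:-→d12:-→d13:-→d14:-→d15:-→d16:-→d17:-→d18:-→d19:-→d20:-→d21:-→d22:-→d23:-→d24:H1  best=H1
  + 131.64.0.0/12 (H0) depth=12
  + 118.209.160.0/20 (H1) depth=20
  ? 100.40.66.77  path d0:H0→d1:-→d2:-→d3:-  best=H0
  ? 118.209.162.0  path d0:H0→d1:-→d2:-→d3:-→d4:-→d5:-→d6:-→d7:-→d8:-→d9:-→d10:-→d11:-→d12:-→d13:-→d14:-→d15:-→d16:-→d17:-→d18:-→d19:-→d20:H1→d21:-→d22:-→d23:-→d24:H1  best=H1
  ? 118.209.162.167  path d0:H0→d1:-→d2:-→d3:-→d4:-→d5:-→d6:-→d7:-→d8:-→d9:-→d10:-→d11:-→d12:-→d13:-→d14:-→d15:-→d16:-→d17:-→d18:-→d19:-→d20:H1→d21:-→d22:-→d23:-→d24:H1  best=H1
  ? 6.227.69.221  path d0:H0→d1:-→d2:-→d3:-  best=H0
  + 128.0.0.0/1 (H2) depth=1
  ? 27.122.67.235  path d0:H0→d1:-→d2:-→d3:-→d4:-→d5:-→d6:-→d7:-→d8:H0→d9:-→d10:-→d11:-→d12:-→d13:-→d14:-→d15:-→d16:-→d17:-→d18:-→d19:-→d20:-→d21:-→d22:-→d23:-→d24:H1→d25:-→d26:-→d27:-→d28:-→d29:-→d30:-→d31:-→d32:H2  best=H2
  ? 211.47.13.84  path d0:H0→d1:H2  best=H2
  ? 27.122.67.235  path d0:H0→d1:-→d2:-→d3:-→d4:-→d5:-→d6:-→d7:-→d8:H0→d9:-→d10:-→d11:-→d12:-→d13:-→d14:-→d15:-→d16:-→d17:-→d18:-→d19:-→d20:-→d21:-→d22:-→d23:-→d24:H1→d25:-→d26:-→d27:-→d28:-→d29:-→d30:-→d31:-→d32:H2  best=H2
  - 27.122.67.235/32 clear@32
  + 27.122.67.235/32 (H2) depth=32
  + 131.65.136.40/30 (H1) depth=30
  ? 131.64.0.119  path d0:H0→d1:H2→d2:-→d3:-→d4:-→d5:-→d6:-→d7:-→d8:H0→d9:-→d10:-→d11:-→d12:H0→d13:-→d14:-→d15:-  best=H0
  + 118.209.162.80/28 (H2) depth=28
  + 143.36.138.0/24 (H2) depth=24
  - 131.0.0.0/8 clear@8
  ? 27.122.67.0  path d0:H0→d1:-→d2:-→d3:-→d4:-→d5:-→d6:-→d7:-→d8:H0→d9:-→d10:-→d11:-→d12:-→d13:-→d14:-→d15:-→d16:-→d17:-→d18:-→d19:-→d20:-→d21:-→d22:-→d23:-→d24:H1  best=H1

== LOOKUPS ==
["H0","H2","H0","H2","H1","H0","H2","H1","H0","H0","H1","H1","H0","H1","H1","H0","H2","H2","H2","H0","H1"]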